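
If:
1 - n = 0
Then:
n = 1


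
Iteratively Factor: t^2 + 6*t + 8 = (t + 4)*(t + 2)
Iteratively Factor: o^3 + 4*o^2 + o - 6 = (o + 3)*(o^2 + o - 2) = (o + 2)*(o + 3)*(o - 1)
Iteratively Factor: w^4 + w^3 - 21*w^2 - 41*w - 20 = (w - 5)*(w^3 + 6*w^2 + 9*w + 4) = (w - 5)*(w + 1)*(w^2 + 5*w + 4) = (w - 5)*(w + 1)^2*(w + 4)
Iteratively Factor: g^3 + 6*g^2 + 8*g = (g)*(g^2 + 6*g + 8) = g*(g + 2)*(g + 4)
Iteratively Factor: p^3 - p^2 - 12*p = (p + 3)*(p^2 - 4*p) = p*(p + 3)*(p - 4)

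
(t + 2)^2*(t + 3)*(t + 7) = t^4 + 14*t^3 + 65*t^2 + 124*t + 84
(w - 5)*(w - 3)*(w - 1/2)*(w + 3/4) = w^4 - 31*w^3/4 + 101*w^2/8 + 27*w/4 - 45/8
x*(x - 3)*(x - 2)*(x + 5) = x^4 - 19*x^2 + 30*x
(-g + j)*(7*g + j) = -7*g^2 + 6*g*j + j^2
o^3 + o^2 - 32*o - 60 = (o - 6)*(o + 2)*(o + 5)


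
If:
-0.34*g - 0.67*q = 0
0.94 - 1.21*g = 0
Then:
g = 0.78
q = -0.39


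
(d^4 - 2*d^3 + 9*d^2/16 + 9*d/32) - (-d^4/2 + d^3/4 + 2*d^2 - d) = 3*d^4/2 - 9*d^3/4 - 23*d^2/16 + 41*d/32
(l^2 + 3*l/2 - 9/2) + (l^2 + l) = 2*l^2 + 5*l/2 - 9/2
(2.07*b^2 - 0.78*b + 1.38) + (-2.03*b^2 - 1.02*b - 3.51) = 0.04*b^2 - 1.8*b - 2.13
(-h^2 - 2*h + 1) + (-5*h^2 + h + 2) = -6*h^2 - h + 3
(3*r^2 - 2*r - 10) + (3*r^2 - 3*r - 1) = 6*r^2 - 5*r - 11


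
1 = 1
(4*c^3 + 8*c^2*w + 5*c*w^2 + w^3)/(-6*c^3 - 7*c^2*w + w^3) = (2*c + w)/(-3*c + w)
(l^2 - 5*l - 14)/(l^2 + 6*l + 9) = (l^2 - 5*l - 14)/(l^2 + 6*l + 9)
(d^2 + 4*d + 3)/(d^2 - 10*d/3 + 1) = 3*(d^2 + 4*d + 3)/(3*d^2 - 10*d + 3)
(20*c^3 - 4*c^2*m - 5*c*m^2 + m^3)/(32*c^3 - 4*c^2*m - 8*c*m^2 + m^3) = (5*c - m)/(8*c - m)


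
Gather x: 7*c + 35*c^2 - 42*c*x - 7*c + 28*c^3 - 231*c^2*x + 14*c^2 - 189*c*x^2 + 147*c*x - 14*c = 28*c^3 + 49*c^2 - 189*c*x^2 - 14*c + x*(-231*c^2 + 105*c)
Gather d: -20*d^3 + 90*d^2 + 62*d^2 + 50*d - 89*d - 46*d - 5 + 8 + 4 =-20*d^3 + 152*d^2 - 85*d + 7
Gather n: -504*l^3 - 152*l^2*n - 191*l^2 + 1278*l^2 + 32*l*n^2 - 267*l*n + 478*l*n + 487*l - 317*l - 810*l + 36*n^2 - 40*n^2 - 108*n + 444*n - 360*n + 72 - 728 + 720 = -504*l^3 + 1087*l^2 - 640*l + n^2*(32*l - 4) + n*(-152*l^2 + 211*l - 24) + 64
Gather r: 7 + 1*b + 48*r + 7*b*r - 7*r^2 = b - 7*r^2 + r*(7*b + 48) + 7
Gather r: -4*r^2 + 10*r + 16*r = -4*r^2 + 26*r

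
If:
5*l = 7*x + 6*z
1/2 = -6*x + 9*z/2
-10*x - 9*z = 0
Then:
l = -1/330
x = -1/22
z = 5/99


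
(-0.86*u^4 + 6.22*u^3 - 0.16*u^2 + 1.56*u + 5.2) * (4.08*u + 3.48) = -3.5088*u^5 + 22.3848*u^4 + 20.9928*u^3 + 5.808*u^2 + 26.6448*u + 18.096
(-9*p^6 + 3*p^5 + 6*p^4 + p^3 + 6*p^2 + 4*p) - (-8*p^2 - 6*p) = -9*p^6 + 3*p^5 + 6*p^4 + p^3 + 14*p^2 + 10*p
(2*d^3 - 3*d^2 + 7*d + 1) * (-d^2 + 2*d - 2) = -2*d^5 + 7*d^4 - 17*d^3 + 19*d^2 - 12*d - 2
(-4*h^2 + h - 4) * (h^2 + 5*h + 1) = -4*h^4 - 19*h^3 - 3*h^2 - 19*h - 4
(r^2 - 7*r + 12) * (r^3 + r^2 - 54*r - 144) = r^5 - 6*r^4 - 49*r^3 + 246*r^2 + 360*r - 1728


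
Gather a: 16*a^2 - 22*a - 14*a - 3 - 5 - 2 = 16*a^2 - 36*a - 10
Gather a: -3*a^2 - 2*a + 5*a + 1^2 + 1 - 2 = -3*a^2 + 3*a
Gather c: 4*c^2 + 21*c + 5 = 4*c^2 + 21*c + 5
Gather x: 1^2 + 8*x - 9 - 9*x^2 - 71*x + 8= -9*x^2 - 63*x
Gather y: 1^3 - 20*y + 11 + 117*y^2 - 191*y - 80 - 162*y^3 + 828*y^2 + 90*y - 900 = -162*y^3 + 945*y^2 - 121*y - 968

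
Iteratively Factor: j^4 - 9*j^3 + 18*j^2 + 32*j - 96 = (j - 3)*(j^3 - 6*j^2 + 32) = (j - 3)*(j + 2)*(j^2 - 8*j + 16) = (j - 4)*(j - 3)*(j + 2)*(j - 4)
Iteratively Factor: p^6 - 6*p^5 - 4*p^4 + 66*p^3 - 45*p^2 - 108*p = (p - 3)*(p^5 - 3*p^4 - 13*p^3 + 27*p^2 + 36*p) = (p - 3)*(p + 1)*(p^4 - 4*p^3 - 9*p^2 + 36*p) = (p - 3)^2*(p + 1)*(p^3 - p^2 - 12*p) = (p - 4)*(p - 3)^2*(p + 1)*(p^2 + 3*p) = p*(p - 4)*(p - 3)^2*(p + 1)*(p + 3)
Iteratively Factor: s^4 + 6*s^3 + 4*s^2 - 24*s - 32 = (s - 2)*(s^3 + 8*s^2 + 20*s + 16) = (s - 2)*(s + 4)*(s^2 + 4*s + 4) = (s - 2)*(s + 2)*(s + 4)*(s + 2)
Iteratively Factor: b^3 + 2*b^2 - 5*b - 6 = (b - 2)*(b^2 + 4*b + 3) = (b - 2)*(b + 3)*(b + 1)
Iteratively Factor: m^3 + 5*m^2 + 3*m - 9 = (m - 1)*(m^2 + 6*m + 9) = (m - 1)*(m + 3)*(m + 3)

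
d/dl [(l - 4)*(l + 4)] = 2*l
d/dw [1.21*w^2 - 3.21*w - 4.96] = 2.42*w - 3.21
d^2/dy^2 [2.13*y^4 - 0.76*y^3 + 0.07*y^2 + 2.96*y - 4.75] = 25.56*y^2 - 4.56*y + 0.14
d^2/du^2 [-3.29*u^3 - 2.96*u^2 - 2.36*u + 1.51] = -19.74*u - 5.92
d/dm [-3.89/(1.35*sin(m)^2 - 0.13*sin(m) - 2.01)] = (10.503*sin(m) - 0.5057)*cos(m)/(-1.35*sin(m)^2 + 0.13*sin(m) + 2.01)^2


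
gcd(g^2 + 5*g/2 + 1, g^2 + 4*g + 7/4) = g + 1/2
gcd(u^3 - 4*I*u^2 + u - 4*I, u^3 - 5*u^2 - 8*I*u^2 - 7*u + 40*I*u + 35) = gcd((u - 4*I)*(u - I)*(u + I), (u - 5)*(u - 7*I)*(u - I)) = u - I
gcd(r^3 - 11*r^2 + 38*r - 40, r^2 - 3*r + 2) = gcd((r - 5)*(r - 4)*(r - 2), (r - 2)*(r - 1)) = r - 2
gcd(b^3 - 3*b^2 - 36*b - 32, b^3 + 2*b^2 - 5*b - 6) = b + 1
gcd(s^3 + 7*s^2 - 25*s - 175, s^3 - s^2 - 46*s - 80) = s + 5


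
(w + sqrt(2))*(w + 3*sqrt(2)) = w^2 + 4*sqrt(2)*w + 6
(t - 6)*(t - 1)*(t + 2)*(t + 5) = t^4 - 33*t^2 - 28*t + 60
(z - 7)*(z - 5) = z^2 - 12*z + 35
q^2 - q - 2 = (q - 2)*(q + 1)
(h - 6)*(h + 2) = h^2 - 4*h - 12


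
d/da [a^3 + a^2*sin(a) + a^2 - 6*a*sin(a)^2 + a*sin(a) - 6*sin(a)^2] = a^2*cos(a) + 3*a^2 + 2*a*sin(a) - 6*a*sin(2*a) + a*cos(a) + 2*a - 6*sin(a)^2 + sin(a) - 6*sin(2*a)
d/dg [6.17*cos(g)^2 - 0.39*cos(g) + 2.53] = (0.39 - 12.34*cos(g))*sin(g)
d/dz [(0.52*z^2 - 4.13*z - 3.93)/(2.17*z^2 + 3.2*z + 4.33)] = (10.6261*z^2 + 21.5594*z - 5.3069)/(4.7089*z^4 + 13.888*z^3 + 29.0322*z^2 + 27.712*z + 18.7489)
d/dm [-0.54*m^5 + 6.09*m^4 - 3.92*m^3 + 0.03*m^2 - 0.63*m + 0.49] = -2.7*m^4 + 24.36*m^3 - 11.76*m^2 + 0.06*m - 0.63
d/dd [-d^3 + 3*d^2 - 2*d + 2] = -3*d^2 + 6*d - 2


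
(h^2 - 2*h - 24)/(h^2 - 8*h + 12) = (h + 4)/(h - 2)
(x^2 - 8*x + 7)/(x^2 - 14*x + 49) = (x - 1)/(x - 7)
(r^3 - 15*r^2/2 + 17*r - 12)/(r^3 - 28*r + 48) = (r - 3/2)/(r + 6)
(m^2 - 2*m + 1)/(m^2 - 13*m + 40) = (m^2 - 2*m + 1)/(m^2 - 13*m + 40)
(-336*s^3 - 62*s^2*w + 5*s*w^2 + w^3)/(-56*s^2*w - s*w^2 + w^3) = (6*s + w)/w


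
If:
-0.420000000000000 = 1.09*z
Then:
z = -0.39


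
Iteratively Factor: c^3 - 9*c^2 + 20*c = (c - 4)*(c^2 - 5*c) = (c - 5)*(c - 4)*(c)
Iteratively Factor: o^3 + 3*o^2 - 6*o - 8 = (o + 1)*(o^2 + 2*o - 8) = (o - 2)*(o + 1)*(o + 4)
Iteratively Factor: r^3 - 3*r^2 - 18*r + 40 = (r - 5)*(r^2 + 2*r - 8) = (r - 5)*(r - 2)*(r + 4)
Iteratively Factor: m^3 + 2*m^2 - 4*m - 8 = (m + 2)*(m^2 - 4) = (m - 2)*(m + 2)*(m + 2)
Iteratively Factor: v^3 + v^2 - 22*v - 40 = (v + 2)*(v^2 - v - 20) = (v - 5)*(v + 2)*(v + 4)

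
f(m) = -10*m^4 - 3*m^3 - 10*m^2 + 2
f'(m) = -40*m^3 - 9*m^2 - 20*m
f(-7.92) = -38480.90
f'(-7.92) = 19465.59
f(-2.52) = -416.77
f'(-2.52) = 633.37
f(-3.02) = -838.39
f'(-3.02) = 1080.06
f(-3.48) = -1459.29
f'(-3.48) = 1646.37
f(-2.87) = -687.91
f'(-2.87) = 928.86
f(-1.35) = -42.06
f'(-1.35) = 109.01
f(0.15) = 1.76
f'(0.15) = -3.34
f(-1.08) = -19.49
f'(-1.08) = 61.49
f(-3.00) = -817.00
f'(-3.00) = 1059.00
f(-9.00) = -64231.00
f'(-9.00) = 28611.00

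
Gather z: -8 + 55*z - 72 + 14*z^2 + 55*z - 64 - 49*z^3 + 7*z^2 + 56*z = -49*z^3 + 21*z^2 + 166*z - 144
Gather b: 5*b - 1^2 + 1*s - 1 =5*b + s - 2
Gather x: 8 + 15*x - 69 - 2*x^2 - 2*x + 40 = -2*x^2 + 13*x - 21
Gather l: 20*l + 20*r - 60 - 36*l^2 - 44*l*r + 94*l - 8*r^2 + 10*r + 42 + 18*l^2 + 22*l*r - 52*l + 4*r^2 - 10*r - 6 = -18*l^2 + l*(62 - 22*r) - 4*r^2 + 20*r - 24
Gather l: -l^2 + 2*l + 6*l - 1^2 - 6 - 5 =-l^2 + 8*l - 12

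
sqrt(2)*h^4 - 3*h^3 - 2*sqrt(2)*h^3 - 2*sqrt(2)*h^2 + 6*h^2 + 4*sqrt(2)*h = h*(h - 2)*(h - 2*sqrt(2))*(sqrt(2)*h + 1)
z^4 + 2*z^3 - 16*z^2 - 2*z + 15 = (z - 3)*(z - 1)*(z + 1)*(z + 5)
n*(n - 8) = n^2 - 8*n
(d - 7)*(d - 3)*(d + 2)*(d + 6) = d^4 - 2*d^3 - 47*d^2 + 48*d + 252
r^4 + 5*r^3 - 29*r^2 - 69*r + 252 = (r - 3)^2*(r + 4)*(r + 7)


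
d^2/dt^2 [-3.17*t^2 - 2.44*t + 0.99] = -6.34000000000000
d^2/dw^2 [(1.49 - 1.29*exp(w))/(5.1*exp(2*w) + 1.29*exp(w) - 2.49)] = (-33.5529*exp(4*w) + 163.50651*exp(3*w) - 68.88213*exp(2*w) + 74.02194*exp(w) - 3.2121)*exp(w)/(132.651*exp(6*w) + 100.6587*exp(5*w) - 168.83397*exp(4*w) - 96.143571*exp(3*w) + 82.430703*exp(2*w) + 23.994387*exp(w) - 15.438249)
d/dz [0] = 0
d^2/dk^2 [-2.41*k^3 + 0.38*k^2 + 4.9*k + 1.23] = 0.76 - 14.46*k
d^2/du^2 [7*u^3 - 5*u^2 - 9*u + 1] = 42*u - 10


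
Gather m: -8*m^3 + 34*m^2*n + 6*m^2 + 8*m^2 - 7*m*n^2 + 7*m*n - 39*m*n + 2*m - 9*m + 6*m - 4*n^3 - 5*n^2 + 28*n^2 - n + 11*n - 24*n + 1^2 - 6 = -8*m^3 + m^2*(34*n + 14) + m*(-7*n^2 - 32*n - 1) - 4*n^3 + 23*n^2 - 14*n - 5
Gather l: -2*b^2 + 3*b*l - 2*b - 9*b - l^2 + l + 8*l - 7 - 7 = -2*b^2 - 11*b - l^2 + l*(3*b + 9) - 14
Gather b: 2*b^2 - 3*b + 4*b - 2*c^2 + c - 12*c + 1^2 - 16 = 2*b^2 + b - 2*c^2 - 11*c - 15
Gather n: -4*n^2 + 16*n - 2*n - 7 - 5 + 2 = -4*n^2 + 14*n - 10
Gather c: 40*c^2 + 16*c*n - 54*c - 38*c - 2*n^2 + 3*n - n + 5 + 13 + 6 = 40*c^2 + c*(16*n - 92) - 2*n^2 + 2*n + 24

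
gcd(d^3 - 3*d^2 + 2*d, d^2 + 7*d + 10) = 1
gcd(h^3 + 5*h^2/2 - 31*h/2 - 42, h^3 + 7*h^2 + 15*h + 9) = h + 3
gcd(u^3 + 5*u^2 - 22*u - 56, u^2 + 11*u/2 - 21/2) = u + 7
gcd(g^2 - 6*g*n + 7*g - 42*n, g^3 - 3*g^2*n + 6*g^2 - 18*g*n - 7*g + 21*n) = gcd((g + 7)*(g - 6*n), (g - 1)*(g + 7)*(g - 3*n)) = g + 7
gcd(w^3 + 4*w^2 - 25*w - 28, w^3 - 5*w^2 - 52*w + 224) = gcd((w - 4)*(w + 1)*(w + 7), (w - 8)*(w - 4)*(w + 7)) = w^2 + 3*w - 28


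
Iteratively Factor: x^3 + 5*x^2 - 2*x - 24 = (x + 4)*(x^2 + x - 6) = (x - 2)*(x + 4)*(x + 3)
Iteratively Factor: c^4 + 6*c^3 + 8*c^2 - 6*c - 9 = (c + 1)*(c^3 + 5*c^2 + 3*c - 9) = (c - 1)*(c + 1)*(c^2 + 6*c + 9) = (c - 1)*(c + 1)*(c + 3)*(c + 3)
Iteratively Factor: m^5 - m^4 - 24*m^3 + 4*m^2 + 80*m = (m - 2)*(m^4 + m^3 - 22*m^2 - 40*m) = (m - 5)*(m - 2)*(m^3 + 6*m^2 + 8*m) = (m - 5)*(m - 2)*(m + 4)*(m^2 + 2*m) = (m - 5)*(m - 2)*(m + 2)*(m + 4)*(m)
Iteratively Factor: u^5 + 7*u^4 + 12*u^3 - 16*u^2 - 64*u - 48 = (u + 3)*(u^4 + 4*u^3 - 16*u - 16) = (u - 2)*(u + 3)*(u^3 + 6*u^2 + 12*u + 8) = (u - 2)*(u + 2)*(u + 3)*(u^2 + 4*u + 4) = (u - 2)*(u + 2)^2*(u + 3)*(u + 2)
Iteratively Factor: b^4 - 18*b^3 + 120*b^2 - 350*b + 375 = (b - 5)*(b^3 - 13*b^2 + 55*b - 75) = (b - 5)^2*(b^2 - 8*b + 15) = (b - 5)^3*(b - 3)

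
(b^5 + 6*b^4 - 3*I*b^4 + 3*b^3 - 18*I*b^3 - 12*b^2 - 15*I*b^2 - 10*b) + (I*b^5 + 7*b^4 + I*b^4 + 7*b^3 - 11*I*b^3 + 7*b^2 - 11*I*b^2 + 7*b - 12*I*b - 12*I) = b^5 + I*b^5 + 13*b^4 - 2*I*b^4 + 10*b^3 - 29*I*b^3 - 5*b^2 - 26*I*b^2 - 3*b - 12*I*b - 12*I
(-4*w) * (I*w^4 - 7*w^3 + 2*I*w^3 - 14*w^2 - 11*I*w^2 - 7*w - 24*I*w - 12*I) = -4*I*w^5 + 28*w^4 - 8*I*w^4 + 56*w^3 + 44*I*w^3 + 28*w^2 + 96*I*w^2 + 48*I*w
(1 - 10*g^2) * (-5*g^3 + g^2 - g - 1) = 50*g^5 - 10*g^4 + 5*g^3 + 11*g^2 - g - 1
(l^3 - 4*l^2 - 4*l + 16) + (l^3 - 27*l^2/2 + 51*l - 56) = 2*l^3 - 35*l^2/2 + 47*l - 40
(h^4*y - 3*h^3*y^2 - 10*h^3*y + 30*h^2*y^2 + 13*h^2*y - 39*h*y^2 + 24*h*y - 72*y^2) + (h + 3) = h^4*y - 3*h^3*y^2 - 10*h^3*y + 30*h^2*y^2 + 13*h^2*y - 39*h*y^2 + 24*h*y + h - 72*y^2 + 3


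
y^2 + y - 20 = (y - 4)*(y + 5)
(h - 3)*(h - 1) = h^2 - 4*h + 3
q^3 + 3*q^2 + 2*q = q*(q + 1)*(q + 2)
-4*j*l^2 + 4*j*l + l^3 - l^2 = l*(-4*j + l)*(l - 1)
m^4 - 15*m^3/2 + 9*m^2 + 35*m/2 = m*(m - 5)*(m - 7/2)*(m + 1)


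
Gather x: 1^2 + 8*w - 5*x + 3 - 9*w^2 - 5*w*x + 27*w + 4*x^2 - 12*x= -9*w^2 + 35*w + 4*x^2 + x*(-5*w - 17) + 4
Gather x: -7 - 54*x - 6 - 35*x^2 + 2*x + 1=-35*x^2 - 52*x - 12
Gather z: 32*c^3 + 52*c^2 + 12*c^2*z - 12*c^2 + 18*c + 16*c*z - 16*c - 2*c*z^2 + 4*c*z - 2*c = 32*c^3 + 40*c^2 - 2*c*z^2 + z*(12*c^2 + 20*c)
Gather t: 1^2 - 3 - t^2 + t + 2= -t^2 + t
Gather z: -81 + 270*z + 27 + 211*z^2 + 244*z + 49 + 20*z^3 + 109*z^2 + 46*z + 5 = 20*z^3 + 320*z^2 + 560*z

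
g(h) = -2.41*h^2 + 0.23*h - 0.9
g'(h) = 0.23 - 4.82*h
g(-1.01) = -3.59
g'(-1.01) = 5.10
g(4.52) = -49.10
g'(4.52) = -21.56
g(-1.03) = -3.69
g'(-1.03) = 5.19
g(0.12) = -0.91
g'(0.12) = -0.35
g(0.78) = -2.19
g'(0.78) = -3.53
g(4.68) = -52.61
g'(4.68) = -22.33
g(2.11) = -11.14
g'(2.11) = -9.94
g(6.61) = -104.68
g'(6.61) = -31.63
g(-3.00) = -23.28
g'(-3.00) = 14.69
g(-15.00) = -546.60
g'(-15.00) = 72.53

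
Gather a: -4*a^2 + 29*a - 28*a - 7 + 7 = -4*a^2 + a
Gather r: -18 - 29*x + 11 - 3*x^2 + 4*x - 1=-3*x^2 - 25*x - 8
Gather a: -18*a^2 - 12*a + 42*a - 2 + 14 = -18*a^2 + 30*a + 12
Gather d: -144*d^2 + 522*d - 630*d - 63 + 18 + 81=-144*d^2 - 108*d + 36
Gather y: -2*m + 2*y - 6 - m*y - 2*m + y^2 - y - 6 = -4*m + y^2 + y*(1 - m) - 12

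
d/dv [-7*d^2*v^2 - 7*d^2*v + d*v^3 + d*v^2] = d*(-14*d*v - 7*d + 3*v^2 + 2*v)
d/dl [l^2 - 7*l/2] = 2*l - 7/2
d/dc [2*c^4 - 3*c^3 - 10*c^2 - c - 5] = 8*c^3 - 9*c^2 - 20*c - 1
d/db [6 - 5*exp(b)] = -5*exp(b)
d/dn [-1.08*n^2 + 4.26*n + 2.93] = 4.26 - 2.16*n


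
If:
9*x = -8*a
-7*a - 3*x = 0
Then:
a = 0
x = 0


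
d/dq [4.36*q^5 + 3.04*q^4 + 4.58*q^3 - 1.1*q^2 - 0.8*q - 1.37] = 21.8*q^4 + 12.16*q^3 + 13.74*q^2 - 2.2*q - 0.8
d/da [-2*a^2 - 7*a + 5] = -4*a - 7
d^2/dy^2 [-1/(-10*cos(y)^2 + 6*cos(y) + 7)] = 2*(200*sin(y)^4 - 258*sin(y)^2 + 183*cos(y)/2 - 45*cos(3*y)/2 - 48)/(10*sin(y)^2 + 6*cos(y) - 3)^3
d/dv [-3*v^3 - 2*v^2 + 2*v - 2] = -9*v^2 - 4*v + 2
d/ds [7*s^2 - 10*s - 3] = 14*s - 10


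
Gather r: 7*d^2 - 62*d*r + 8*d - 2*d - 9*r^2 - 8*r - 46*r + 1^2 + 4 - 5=7*d^2 + 6*d - 9*r^2 + r*(-62*d - 54)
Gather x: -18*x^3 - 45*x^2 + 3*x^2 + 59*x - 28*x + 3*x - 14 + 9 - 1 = -18*x^3 - 42*x^2 + 34*x - 6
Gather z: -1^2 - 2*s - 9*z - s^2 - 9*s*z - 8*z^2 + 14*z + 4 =-s^2 - 2*s - 8*z^2 + z*(5 - 9*s) + 3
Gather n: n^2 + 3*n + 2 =n^2 + 3*n + 2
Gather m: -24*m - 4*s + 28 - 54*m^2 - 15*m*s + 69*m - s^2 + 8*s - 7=-54*m^2 + m*(45 - 15*s) - s^2 + 4*s + 21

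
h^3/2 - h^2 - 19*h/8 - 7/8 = (h/2 + 1/2)*(h - 7/2)*(h + 1/2)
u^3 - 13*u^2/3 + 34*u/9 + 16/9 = (u - 8/3)*(u - 2)*(u + 1/3)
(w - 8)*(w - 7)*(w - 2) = w^3 - 17*w^2 + 86*w - 112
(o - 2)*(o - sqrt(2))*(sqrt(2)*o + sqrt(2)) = sqrt(2)*o^3 - 2*o^2 - sqrt(2)*o^2 - 2*sqrt(2)*o + 2*o + 4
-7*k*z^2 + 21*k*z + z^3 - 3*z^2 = z*(-7*k + z)*(z - 3)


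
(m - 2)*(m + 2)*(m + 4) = m^3 + 4*m^2 - 4*m - 16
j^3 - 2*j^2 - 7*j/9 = j*(j - 7/3)*(j + 1/3)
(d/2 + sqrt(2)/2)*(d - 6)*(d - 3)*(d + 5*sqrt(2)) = d^4/2 - 9*d^3/2 + 3*sqrt(2)*d^3 - 27*sqrt(2)*d^2 + 14*d^2 - 45*d + 54*sqrt(2)*d + 90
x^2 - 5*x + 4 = (x - 4)*(x - 1)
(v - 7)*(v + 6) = v^2 - v - 42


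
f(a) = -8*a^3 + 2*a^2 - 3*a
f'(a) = -24*a^2 + 4*a - 3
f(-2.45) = 137.00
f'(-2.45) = -156.86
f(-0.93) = 10.95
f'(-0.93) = -27.48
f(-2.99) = 240.70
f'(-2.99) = -229.52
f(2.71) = -152.66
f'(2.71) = -168.42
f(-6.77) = 2594.29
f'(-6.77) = -1130.07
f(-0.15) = 0.52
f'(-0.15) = -4.14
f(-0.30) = 1.30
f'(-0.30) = -6.36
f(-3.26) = 308.20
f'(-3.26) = -271.10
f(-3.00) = 243.00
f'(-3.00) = -231.00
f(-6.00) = 1818.00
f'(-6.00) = -891.00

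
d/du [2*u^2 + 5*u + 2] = 4*u + 5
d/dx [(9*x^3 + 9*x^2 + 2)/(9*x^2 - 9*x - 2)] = 9*(9*x^4 - 18*x^3 - 15*x^2 - 8*x + 2)/(81*x^4 - 162*x^3 + 45*x^2 + 36*x + 4)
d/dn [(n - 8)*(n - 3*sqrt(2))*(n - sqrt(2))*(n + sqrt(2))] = 4*n^3 - 24*n^2 - 9*sqrt(2)*n^2 - 4*n + 48*sqrt(2)*n + 6*sqrt(2) + 16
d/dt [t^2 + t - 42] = 2*t + 1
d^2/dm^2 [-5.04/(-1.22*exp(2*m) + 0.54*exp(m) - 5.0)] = ((2.7216 - 24.5952*exp(m))*(1.22*exp(2*m) - 0.54*exp(m) + 5.0) + 5.04*(2.44*exp(m) - 0.54)*(4.88*exp(m) - 1.08)*exp(m))*exp(m)/(1.22*exp(2*m) - 0.54*exp(m) + 5.0)^3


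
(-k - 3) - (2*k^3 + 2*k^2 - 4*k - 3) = -2*k^3 - 2*k^2 + 3*k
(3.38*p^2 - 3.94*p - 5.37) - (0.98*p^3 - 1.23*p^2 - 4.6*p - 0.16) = -0.98*p^3 + 4.61*p^2 + 0.66*p - 5.21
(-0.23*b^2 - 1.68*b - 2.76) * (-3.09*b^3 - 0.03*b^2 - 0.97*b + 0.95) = 0.7107*b^5 + 5.1981*b^4 + 8.8019*b^3 + 1.4939*b^2 + 1.0812*b - 2.622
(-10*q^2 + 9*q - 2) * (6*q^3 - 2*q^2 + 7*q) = -60*q^5 + 74*q^4 - 100*q^3 + 67*q^2 - 14*q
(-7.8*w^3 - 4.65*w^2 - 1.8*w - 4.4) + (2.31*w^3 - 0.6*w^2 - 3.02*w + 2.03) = -5.49*w^3 - 5.25*w^2 - 4.82*w - 2.37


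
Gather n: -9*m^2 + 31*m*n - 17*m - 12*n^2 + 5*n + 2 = -9*m^2 - 17*m - 12*n^2 + n*(31*m + 5) + 2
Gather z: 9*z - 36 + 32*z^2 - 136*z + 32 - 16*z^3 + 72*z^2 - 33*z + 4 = -16*z^3 + 104*z^2 - 160*z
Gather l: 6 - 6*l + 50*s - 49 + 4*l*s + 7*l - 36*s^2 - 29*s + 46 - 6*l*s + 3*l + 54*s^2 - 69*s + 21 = l*(4 - 2*s) + 18*s^2 - 48*s + 24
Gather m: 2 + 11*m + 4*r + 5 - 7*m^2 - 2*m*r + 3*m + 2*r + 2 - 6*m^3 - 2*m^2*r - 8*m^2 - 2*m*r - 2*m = -6*m^3 + m^2*(-2*r - 15) + m*(12 - 4*r) + 6*r + 9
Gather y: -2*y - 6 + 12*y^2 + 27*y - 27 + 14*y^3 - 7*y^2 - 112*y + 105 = 14*y^3 + 5*y^2 - 87*y + 72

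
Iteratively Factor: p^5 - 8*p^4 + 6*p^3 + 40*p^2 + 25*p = (p - 5)*(p^4 - 3*p^3 - 9*p^2 - 5*p) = p*(p - 5)*(p^3 - 3*p^2 - 9*p - 5) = p*(p - 5)*(p + 1)*(p^2 - 4*p - 5) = p*(p - 5)*(p + 1)^2*(p - 5)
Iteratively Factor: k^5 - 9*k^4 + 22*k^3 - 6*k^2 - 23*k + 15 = (k - 1)*(k^4 - 8*k^3 + 14*k^2 + 8*k - 15) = (k - 1)*(k + 1)*(k^3 - 9*k^2 + 23*k - 15) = (k - 1)^2*(k + 1)*(k^2 - 8*k + 15) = (k - 3)*(k - 1)^2*(k + 1)*(k - 5)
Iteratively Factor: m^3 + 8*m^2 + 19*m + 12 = (m + 3)*(m^2 + 5*m + 4) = (m + 1)*(m + 3)*(m + 4)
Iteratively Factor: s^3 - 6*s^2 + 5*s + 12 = (s - 4)*(s^2 - 2*s - 3) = (s - 4)*(s - 3)*(s + 1)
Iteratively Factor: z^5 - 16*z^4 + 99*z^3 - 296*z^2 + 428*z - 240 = (z - 3)*(z^4 - 13*z^3 + 60*z^2 - 116*z + 80) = (z - 3)*(z - 2)*(z^3 - 11*z^2 + 38*z - 40) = (z - 5)*(z - 3)*(z - 2)*(z^2 - 6*z + 8) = (z - 5)*(z - 4)*(z - 3)*(z - 2)*(z - 2)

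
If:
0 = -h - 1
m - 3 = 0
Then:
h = -1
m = 3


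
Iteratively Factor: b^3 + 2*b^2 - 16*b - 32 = (b - 4)*(b^2 + 6*b + 8) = (b - 4)*(b + 4)*(b + 2)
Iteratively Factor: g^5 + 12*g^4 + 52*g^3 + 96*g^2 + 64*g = (g + 2)*(g^4 + 10*g^3 + 32*g^2 + 32*g) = (g + 2)*(g + 4)*(g^3 + 6*g^2 + 8*g) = g*(g + 2)*(g + 4)*(g^2 + 6*g + 8) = g*(g + 2)*(g + 4)^2*(g + 2)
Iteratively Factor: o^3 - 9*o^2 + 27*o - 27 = (o - 3)*(o^2 - 6*o + 9) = (o - 3)^2*(o - 3)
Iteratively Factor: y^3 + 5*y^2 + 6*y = (y)*(y^2 + 5*y + 6) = y*(y + 2)*(y + 3)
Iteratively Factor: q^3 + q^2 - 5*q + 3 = (q - 1)*(q^2 + 2*q - 3) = (q - 1)^2*(q + 3)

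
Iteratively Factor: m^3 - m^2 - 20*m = (m)*(m^2 - m - 20) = m*(m + 4)*(m - 5)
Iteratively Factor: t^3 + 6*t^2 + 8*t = (t + 2)*(t^2 + 4*t) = t*(t + 2)*(t + 4)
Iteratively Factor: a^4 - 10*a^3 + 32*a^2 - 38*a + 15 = (a - 1)*(a^3 - 9*a^2 + 23*a - 15) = (a - 5)*(a - 1)*(a^2 - 4*a + 3) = (a - 5)*(a - 3)*(a - 1)*(a - 1)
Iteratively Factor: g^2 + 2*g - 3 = (g + 3)*(g - 1)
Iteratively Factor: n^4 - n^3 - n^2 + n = (n - 1)*(n^3 - n) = (n - 1)*(n + 1)*(n^2 - n) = n*(n - 1)*(n + 1)*(n - 1)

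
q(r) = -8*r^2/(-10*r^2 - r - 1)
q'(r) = -8*r^2*(20*r + 1)/(-10*r^2 - r - 1)^2 - 16*r/(-10*r^2 - r - 1)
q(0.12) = 0.09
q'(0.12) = 1.27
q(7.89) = 0.79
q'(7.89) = 0.00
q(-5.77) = 0.81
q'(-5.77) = 0.00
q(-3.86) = 0.82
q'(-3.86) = 0.00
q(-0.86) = 0.79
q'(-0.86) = -0.14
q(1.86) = 0.74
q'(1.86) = 0.04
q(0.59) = 0.55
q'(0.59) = 0.48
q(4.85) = 0.78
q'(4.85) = 0.00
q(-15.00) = 0.81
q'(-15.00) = 0.00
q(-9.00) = 0.81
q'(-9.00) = 0.00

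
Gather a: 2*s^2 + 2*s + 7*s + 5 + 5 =2*s^2 + 9*s + 10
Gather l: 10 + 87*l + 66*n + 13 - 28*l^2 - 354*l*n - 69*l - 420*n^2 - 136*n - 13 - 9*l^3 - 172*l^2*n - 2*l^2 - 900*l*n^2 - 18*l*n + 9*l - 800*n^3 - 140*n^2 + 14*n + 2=-9*l^3 + l^2*(-172*n - 30) + l*(-900*n^2 - 372*n + 27) - 800*n^3 - 560*n^2 - 56*n + 12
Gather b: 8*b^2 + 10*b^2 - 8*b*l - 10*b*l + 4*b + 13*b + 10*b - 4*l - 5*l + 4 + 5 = 18*b^2 + b*(27 - 18*l) - 9*l + 9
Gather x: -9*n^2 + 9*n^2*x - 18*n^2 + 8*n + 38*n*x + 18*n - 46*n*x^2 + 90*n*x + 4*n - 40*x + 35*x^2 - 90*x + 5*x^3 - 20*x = -27*n^2 + 30*n + 5*x^3 + x^2*(35 - 46*n) + x*(9*n^2 + 128*n - 150)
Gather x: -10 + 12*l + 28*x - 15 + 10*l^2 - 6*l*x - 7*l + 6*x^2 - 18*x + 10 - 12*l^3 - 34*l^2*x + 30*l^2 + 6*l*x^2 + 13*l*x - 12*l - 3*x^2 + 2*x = -12*l^3 + 40*l^2 - 7*l + x^2*(6*l + 3) + x*(-34*l^2 + 7*l + 12) - 15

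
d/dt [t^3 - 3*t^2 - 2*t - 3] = 3*t^2 - 6*t - 2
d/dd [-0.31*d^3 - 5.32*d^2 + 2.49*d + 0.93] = -0.93*d^2 - 10.64*d + 2.49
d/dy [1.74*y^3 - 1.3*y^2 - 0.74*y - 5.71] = 5.22*y^2 - 2.6*y - 0.74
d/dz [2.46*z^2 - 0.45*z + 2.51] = 4.92*z - 0.45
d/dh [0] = 0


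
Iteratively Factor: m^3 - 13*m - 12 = (m + 1)*(m^2 - m - 12) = (m + 1)*(m + 3)*(m - 4)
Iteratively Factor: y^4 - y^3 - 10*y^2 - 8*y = (y + 1)*(y^3 - 2*y^2 - 8*y) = (y + 1)*(y + 2)*(y^2 - 4*y) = (y - 4)*(y + 1)*(y + 2)*(y)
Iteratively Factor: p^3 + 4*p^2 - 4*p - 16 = (p - 2)*(p^2 + 6*p + 8) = (p - 2)*(p + 4)*(p + 2)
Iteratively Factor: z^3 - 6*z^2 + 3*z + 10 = (z + 1)*(z^2 - 7*z + 10) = (z - 2)*(z + 1)*(z - 5)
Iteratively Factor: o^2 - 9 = (o - 3)*(o + 3)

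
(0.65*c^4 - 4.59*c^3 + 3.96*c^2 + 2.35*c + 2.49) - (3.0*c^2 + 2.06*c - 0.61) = 0.65*c^4 - 4.59*c^3 + 0.96*c^2 + 0.29*c + 3.1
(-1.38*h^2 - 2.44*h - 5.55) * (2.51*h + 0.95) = -3.4638*h^3 - 7.4354*h^2 - 16.2485*h - 5.2725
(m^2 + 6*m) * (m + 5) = m^3 + 11*m^2 + 30*m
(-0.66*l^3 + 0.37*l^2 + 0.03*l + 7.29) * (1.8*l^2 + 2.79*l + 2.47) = -1.188*l^5 - 1.1754*l^4 - 0.5439*l^3 + 14.1196*l^2 + 20.4132*l + 18.0063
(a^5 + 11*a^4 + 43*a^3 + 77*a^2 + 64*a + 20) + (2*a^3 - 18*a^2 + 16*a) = a^5 + 11*a^4 + 45*a^3 + 59*a^2 + 80*a + 20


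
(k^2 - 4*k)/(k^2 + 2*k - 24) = k/(k + 6)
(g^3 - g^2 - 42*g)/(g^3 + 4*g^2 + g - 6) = g*(g^2 - g - 42)/(g^3 + 4*g^2 + g - 6)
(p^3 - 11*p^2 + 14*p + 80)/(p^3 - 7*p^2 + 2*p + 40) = (p - 8)/(p - 4)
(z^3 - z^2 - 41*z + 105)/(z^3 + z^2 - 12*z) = (z^2 + 2*z - 35)/(z*(z + 4))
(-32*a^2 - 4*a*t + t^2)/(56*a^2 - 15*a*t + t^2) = (4*a + t)/(-7*a + t)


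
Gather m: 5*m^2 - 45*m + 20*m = 5*m^2 - 25*m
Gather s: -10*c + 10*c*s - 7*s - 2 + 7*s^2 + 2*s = -10*c + 7*s^2 + s*(10*c - 5) - 2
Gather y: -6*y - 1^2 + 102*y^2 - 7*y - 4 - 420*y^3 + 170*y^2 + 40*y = -420*y^3 + 272*y^2 + 27*y - 5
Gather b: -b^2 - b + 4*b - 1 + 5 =-b^2 + 3*b + 4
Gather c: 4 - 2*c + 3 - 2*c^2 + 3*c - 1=-2*c^2 + c + 6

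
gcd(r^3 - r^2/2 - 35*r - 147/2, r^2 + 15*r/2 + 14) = r + 7/2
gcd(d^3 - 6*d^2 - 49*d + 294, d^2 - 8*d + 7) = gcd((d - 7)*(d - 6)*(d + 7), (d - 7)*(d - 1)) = d - 7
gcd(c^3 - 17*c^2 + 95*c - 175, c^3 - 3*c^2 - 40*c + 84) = c - 7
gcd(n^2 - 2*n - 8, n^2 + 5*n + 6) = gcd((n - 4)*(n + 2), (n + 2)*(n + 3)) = n + 2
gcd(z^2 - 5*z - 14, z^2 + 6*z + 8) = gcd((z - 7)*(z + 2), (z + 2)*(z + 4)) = z + 2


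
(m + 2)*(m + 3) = m^2 + 5*m + 6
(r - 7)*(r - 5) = r^2 - 12*r + 35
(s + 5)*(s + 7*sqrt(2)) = s^2 + 5*s + 7*sqrt(2)*s + 35*sqrt(2)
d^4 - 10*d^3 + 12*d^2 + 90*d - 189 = (d - 7)*(d - 3)^2*(d + 3)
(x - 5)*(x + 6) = x^2 + x - 30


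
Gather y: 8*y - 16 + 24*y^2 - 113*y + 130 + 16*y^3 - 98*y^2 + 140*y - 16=16*y^3 - 74*y^2 + 35*y + 98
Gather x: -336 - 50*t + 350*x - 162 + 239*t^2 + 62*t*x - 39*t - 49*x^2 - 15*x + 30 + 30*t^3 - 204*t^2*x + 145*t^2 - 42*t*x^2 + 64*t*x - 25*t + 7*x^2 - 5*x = 30*t^3 + 384*t^2 - 114*t + x^2*(-42*t - 42) + x*(-204*t^2 + 126*t + 330) - 468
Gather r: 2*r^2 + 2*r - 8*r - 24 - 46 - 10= 2*r^2 - 6*r - 80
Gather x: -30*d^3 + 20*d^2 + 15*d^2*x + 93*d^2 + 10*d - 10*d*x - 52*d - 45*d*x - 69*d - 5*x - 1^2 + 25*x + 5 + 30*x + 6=-30*d^3 + 113*d^2 - 111*d + x*(15*d^2 - 55*d + 50) + 10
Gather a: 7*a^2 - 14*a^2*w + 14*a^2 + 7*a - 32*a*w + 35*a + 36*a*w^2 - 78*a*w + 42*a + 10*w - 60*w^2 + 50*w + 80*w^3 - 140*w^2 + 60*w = a^2*(21 - 14*w) + a*(36*w^2 - 110*w + 84) + 80*w^3 - 200*w^2 + 120*w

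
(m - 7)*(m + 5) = m^2 - 2*m - 35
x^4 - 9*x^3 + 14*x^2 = x^2*(x - 7)*(x - 2)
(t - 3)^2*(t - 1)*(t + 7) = t^4 - 34*t^2 + 96*t - 63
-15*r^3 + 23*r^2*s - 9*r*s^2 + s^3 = (-5*r + s)*(-3*r + s)*(-r + s)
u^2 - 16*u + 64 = (u - 8)^2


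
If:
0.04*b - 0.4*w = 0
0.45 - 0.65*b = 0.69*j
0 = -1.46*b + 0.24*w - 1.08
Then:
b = -0.75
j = 1.36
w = -0.08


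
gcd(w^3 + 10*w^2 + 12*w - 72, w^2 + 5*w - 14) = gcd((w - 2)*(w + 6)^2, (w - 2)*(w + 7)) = w - 2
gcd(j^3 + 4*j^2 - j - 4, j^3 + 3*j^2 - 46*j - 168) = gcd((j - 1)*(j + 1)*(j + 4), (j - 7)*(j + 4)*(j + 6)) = j + 4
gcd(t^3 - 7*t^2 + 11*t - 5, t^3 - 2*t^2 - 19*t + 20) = t^2 - 6*t + 5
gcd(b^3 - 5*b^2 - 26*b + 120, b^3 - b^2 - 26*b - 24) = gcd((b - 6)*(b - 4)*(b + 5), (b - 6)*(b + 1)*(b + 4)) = b - 6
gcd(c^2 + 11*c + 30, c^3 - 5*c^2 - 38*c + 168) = c + 6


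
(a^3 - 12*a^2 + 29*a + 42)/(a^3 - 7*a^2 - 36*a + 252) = (a + 1)/(a + 6)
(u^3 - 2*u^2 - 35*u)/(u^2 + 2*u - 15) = u*(u - 7)/(u - 3)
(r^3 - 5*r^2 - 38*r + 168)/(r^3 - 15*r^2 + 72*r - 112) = (r + 6)/(r - 4)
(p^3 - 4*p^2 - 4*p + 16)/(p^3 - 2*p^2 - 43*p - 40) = (-p^3 + 4*p^2 + 4*p - 16)/(-p^3 + 2*p^2 + 43*p + 40)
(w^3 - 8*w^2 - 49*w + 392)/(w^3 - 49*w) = (w - 8)/w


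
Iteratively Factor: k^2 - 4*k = (k - 4)*(k)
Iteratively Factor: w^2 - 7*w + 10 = (w - 5)*(w - 2)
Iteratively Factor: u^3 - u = (u)*(u^2 - 1) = u*(u - 1)*(u + 1)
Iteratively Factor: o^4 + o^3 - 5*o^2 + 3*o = (o)*(o^3 + o^2 - 5*o + 3) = o*(o - 1)*(o^2 + 2*o - 3) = o*(o - 1)^2*(o + 3)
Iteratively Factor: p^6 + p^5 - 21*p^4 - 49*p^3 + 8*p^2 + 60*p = (p + 2)*(p^5 - p^4 - 19*p^3 - 11*p^2 + 30*p) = p*(p + 2)*(p^4 - p^3 - 19*p^2 - 11*p + 30) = p*(p - 1)*(p + 2)*(p^3 - 19*p - 30) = p*(p - 5)*(p - 1)*(p + 2)*(p^2 + 5*p + 6) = p*(p - 5)*(p - 1)*(p + 2)^2*(p + 3)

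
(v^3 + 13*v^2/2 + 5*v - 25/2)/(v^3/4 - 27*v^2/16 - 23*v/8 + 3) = 8*(2*v^3 + 13*v^2 + 10*v - 25)/(4*v^3 - 27*v^2 - 46*v + 48)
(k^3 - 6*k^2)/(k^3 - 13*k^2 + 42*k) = k/(k - 7)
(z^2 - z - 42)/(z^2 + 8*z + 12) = (z - 7)/(z + 2)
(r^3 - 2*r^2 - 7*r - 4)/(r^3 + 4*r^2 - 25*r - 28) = (r + 1)/(r + 7)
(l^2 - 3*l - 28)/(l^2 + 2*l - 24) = (l^2 - 3*l - 28)/(l^2 + 2*l - 24)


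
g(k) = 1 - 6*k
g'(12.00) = -6.00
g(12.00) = -71.00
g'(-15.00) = -6.00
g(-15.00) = 91.00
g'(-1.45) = -6.00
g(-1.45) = 9.70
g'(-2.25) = -6.00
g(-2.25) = 14.50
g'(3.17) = -6.00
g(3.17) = -18.02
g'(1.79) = -6.00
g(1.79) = -9.74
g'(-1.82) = -6.00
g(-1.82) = 11.92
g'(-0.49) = -6.00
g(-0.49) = 3.94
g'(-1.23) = -6.00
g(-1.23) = 8.38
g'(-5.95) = -6.00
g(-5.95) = 36.70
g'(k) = -6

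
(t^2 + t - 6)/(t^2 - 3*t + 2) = (t + 3)/(t - 1)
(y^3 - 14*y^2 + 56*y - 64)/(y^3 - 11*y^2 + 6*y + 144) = (y^2 - 6*y + 8)/(y^2 - 3*y - 18)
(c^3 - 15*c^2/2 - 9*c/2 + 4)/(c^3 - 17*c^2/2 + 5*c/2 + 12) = (2*c - 1)/(2*c - 3)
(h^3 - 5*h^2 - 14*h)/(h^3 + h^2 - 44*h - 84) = h/(h + 6)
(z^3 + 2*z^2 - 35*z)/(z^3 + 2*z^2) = (z^2 + 2*z - 35)/(z*(z + 2))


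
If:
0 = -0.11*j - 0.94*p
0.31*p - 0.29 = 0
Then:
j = -7.99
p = 0.94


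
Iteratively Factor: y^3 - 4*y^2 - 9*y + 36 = (y - 3)*(y^2 - y - 12) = (y - 3)*(y + 3)*(y - 4)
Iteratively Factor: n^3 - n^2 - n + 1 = (n - 1)*(n^2 - 1) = (n - 1)*(n + 1)*(n - 1)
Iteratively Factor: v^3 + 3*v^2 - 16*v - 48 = (v - 4)*(v^2 + 7*v + 12) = (v - 4)*(v + 3)*(v + 4)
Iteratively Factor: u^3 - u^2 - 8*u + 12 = (u + 3)*(u^2 - 4*u + 4) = (u - 2)*(u + 3)*(u - 2)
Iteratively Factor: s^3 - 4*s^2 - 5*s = (s)*(s^2 - 4*s - 5) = s*(s - 5)*(s + 1)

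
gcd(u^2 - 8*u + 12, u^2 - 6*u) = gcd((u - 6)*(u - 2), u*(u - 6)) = u - 6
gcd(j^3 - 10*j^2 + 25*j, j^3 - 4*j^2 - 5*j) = j^2 - 5*j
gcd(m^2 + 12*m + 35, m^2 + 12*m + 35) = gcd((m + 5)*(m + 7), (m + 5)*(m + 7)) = m^2 + 12*m + 35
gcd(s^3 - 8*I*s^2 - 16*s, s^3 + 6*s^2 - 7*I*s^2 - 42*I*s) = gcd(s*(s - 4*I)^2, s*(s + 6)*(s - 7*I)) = s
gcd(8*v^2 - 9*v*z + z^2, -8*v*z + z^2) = -8*v + z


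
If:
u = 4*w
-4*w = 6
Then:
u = -6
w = -3/2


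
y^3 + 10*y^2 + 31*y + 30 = (y + 2)*(y + 3)*(y + 5)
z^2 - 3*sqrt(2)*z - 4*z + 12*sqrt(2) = (z - 4)*(z - 3*sqrt(2))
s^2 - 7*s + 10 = (s - 5)*(s - 2)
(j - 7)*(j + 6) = j^2 - j - 42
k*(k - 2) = k^2 - 2*k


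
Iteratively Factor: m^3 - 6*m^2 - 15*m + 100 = (m - 5)*(m^2 - m - 20) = (m - 5)*(m + 4)*(m - 5)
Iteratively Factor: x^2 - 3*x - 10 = (x + 2)*(x - 5)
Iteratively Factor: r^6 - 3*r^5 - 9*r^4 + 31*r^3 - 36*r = (r)*(r^5 - 3*r^4 - 9*r^3 + 31*r^2 - 36) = r*(r - 2)*(r^4 - r^3 - 11*r^2 + 9*r + 18) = r*(r - 2)*(r + 1)*(r^3 - 2*r^2 - 9*r + 18) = r*(r - 2)*(r + 1)*(r + 3)*(r^2 - 5*r + 6) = r*(r - 2)^2*(r + 1)*(r + 3)*(r - 3)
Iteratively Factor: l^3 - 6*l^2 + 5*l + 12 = (l + 1)*(l^2 - 7*l + 12) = (l - 3)*(l + 1)*(l - 4)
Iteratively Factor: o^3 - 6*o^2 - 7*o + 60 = (o - 5)*(o^2 - o - 12) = (o - 5)*(o + 3)*(o - 4)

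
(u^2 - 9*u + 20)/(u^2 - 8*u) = (u^2 - 9*u + 20)/(u*(u - 8))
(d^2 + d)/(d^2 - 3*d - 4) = d/(d - 4)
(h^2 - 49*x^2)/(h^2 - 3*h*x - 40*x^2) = (-h^2 + 49*x^2)/(-h^2 + 3*h*x + 40*x^2)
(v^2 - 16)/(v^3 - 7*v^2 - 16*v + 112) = 1/(v - 7)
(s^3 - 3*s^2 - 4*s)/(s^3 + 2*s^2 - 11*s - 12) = s*(s - 4)/(s^2 + s - 12)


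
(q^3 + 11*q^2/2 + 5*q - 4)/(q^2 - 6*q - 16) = (q^2 + 7*q/2 - 2)/(q - 8)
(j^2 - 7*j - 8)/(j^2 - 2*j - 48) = (j + 1)/(j + 6)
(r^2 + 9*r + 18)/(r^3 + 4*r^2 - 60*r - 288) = (r + 3)/(r^2 - 2*r - 48)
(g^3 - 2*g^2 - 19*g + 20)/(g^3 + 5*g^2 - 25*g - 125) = (g^2 + 3*g - 4)/(g^2 + 10*g + 25)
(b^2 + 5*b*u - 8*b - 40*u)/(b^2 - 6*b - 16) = (b + 5*u)/(b + 2)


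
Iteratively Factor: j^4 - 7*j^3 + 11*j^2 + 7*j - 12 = (j - 3)*(j^3 - 4*j^2 - j + 4) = (j - 4)*(j - 3)*(j^2 - 1) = (j - 4)*(j - 3)*(j + 1)*(j - 1)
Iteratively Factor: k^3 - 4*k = (k - 2)*(k^2 + 2*k) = (k - 2)*(k + 2)*(k)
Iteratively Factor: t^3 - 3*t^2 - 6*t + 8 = (t + 2)*(t^2 - 5*t + 4) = (t - 1)*(t + 2)*(t - 4)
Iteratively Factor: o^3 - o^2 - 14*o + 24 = (o - 3)*(o^2 + 2*o - 8) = (o - 3)*(o - 2)*(o + 4)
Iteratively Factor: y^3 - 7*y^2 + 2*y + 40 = (y - 5)*(y^2 - 2*y - 8) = (y - 5)*(y - 4)*(y + 2)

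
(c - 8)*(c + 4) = c^2 - 4*c - 32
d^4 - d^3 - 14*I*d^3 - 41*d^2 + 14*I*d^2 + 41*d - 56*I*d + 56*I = (d - 1)*(d - 8*I)*(d - 7*I)*(d + I)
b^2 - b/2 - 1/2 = (b - 1)*(b + 1/2)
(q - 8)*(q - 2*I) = q^2 - 8*q - 2*I*q + 16*I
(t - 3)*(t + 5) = t^2 + 2*t - 15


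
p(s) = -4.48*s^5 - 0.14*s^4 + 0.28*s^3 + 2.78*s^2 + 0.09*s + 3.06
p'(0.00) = 0.09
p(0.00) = 3.06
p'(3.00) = -1805.19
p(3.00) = -1064.07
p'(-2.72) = -1223.64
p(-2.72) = 677.08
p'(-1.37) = -83.42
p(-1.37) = 28.56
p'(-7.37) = -65858.38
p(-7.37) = 97040.94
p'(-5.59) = -21779.26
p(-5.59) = 24357.09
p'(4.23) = -7175.24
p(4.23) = -6037.53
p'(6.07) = -30469.50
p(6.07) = -36937.98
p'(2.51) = -878.60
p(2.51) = -426.65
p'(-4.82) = -12034.76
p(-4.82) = 11615.32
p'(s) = -22.4*s^4 - 0.56*s^3 + 0.84*s^2 + 5.56*s + 0.09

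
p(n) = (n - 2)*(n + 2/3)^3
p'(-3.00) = -94.37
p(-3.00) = 63.52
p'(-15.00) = -13422.37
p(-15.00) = 50059.96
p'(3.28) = 121.29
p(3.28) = 78.69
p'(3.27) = 120.05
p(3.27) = 77.48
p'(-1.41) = -6.06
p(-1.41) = 1.40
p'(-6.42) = -1026.57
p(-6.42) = 1603.51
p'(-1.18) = -2.65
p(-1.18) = 0.43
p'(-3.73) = -190.06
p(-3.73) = 164.72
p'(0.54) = -4.62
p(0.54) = -2.57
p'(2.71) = 62.79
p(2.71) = 27.34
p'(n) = 3*(n - 2)*(n + 2/3)^2 + (n + 2/3)^3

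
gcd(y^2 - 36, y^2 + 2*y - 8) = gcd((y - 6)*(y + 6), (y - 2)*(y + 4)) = 1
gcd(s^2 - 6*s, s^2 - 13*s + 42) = s - 6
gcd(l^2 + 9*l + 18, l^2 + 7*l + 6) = l + 6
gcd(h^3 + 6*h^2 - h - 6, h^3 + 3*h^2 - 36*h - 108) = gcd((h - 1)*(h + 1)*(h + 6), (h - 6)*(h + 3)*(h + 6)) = h + 6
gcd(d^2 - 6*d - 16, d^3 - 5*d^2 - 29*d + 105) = 1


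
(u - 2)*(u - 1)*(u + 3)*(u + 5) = u^4 + 5*u^3 - 7*u^2 - 29*u + 30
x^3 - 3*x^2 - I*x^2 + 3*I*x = x*(x - 3)*(x - I)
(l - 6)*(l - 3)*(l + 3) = l^3 - 6*l^2 - 9*l + 54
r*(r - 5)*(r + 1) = r^3 - 4*r^2 - 5*r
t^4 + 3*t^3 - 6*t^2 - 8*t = t*(t - 2)*(t + 1)*(t + 4)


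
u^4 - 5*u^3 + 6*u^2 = u^2*(u - 3)*(u - 2)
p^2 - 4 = (p - 2)*(p + 2)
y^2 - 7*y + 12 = (y - 4)*(y - 3)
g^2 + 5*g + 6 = (g + 2)*(g + 3)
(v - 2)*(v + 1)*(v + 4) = v^3 + 3*v^2 - 6*v - 8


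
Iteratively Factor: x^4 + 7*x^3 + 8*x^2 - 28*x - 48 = (x + 2)*(x^3 + 5*x^2 - 2*x - 24) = (x + 2)*(x + 3)*(x^2 + 2*x - 8) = (x + 2)*(x + 3)*(x + 4)*(x - 2)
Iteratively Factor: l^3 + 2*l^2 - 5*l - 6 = (l - 2)*(l^2 + 4*l + 3) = (l - 2)*(l + 3)*(l + 1)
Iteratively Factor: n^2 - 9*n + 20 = (n - 4)*(n - 5)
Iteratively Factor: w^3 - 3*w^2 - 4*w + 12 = (w + 2)*(w^2 - 5*w + 6) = (w - 2)*(w + 2)*(w - 3)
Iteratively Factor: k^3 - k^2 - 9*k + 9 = (k - 3)*(k^2 + 2*k - 3) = (k - 3)*(k - 1)*(k + 3)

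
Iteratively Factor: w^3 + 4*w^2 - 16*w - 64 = (w + 4)*(w^2 - 16) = (w - 4)*(w + 4)*(w + 4)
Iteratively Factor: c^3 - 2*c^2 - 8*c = (c)*(c^2 - 2*c - 8) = c*(c - 4)*(c + 2)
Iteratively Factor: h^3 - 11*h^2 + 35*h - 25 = (h - 1)*(h^2 - 10*h + 25) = (h - 5)*(h - 1)*(h - 5)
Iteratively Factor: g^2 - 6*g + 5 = (g - 1)*(g - 5)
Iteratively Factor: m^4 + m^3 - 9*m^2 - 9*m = (m - 3)*(m^3 + 4*m^2 + 3*m) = (m - 3)*(m + 1)*(m^2 + 3*m) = (m - 3)*(m + 1)*(m + 3)*(m)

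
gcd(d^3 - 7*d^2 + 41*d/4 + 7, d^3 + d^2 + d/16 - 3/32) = d + 1/2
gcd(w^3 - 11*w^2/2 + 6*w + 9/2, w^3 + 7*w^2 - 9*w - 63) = w - 3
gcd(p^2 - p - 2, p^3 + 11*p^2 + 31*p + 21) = p + 1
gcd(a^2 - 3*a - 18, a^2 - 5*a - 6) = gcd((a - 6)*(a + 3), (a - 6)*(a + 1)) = a - 6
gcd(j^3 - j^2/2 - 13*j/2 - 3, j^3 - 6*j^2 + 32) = j + 2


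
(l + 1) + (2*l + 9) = 3*l + 10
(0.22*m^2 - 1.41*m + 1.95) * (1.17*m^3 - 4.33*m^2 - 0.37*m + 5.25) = 0.2574*m^5 - 2.6023*m^4 + 8.3054*m^3 - 6.7668*m^2 - 8.124*m + 10.2375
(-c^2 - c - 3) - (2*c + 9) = -c^2 - 3*c - 12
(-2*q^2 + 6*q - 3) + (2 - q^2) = -3*q^2 + 6*q - 1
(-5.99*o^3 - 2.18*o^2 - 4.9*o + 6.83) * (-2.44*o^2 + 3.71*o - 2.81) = 14.6156*o^5 - 16.9037*o^4 + 20.7001*o^3 - 28.7184*o^2 + 39.1083*o - 19.1923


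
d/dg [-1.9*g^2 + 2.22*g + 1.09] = 2.22 - 3.8*g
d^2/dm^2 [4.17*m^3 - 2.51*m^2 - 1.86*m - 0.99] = 25.02*m - 5.02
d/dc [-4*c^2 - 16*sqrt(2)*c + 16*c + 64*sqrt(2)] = -8*c - 16*sqrt(2) + 16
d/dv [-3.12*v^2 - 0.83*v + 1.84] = -6.24*v - 0.83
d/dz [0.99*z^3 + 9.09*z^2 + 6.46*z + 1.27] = 2.97*z^2 + 18.18*z + 6.46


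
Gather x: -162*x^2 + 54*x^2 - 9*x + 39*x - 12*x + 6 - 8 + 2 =-108*x^2 + 18*x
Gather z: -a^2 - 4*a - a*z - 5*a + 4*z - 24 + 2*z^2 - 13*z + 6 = -a^2 - 9*a + 2*z^2 + z*(-a - 9) - 18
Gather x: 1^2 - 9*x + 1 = 2 - 9*x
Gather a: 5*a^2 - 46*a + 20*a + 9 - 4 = 5*a^2 - 26*a + 5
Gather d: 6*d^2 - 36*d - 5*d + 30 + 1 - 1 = 6*d^2 - 41*d + 30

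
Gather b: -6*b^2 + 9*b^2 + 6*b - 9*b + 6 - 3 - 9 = 3*b^2 - 3*b - 6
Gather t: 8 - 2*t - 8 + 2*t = 0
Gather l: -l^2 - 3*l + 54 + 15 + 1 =-l^2 - 3*l + 70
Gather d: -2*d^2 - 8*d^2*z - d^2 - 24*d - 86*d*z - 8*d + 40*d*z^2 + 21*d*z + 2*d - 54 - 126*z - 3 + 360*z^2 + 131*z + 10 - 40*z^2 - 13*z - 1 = d^2*(-8*z - 3) + d*(40*z^2 - 65*z - 30) + 320*z^2 - 8*z - 48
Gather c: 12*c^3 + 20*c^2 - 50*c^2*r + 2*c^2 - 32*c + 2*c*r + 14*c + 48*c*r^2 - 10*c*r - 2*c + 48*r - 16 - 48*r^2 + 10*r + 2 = 12*c^3 + c^2*(22 - 50*r) + c*(48*r^2 - 8*r - 20) - 48*r^2 + 58*r - 14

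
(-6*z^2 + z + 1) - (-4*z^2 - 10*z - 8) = -2*z^2 + 11*z + 9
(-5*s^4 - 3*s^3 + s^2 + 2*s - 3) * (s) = -5*s^5 - 3*s^4 + s^3 + 2*s^2 - 3*s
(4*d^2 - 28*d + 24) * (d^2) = 4*d^4 - 28*d^3 + 24*d^2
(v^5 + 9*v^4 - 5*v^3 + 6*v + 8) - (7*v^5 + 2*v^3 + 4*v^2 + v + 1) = -6*v^5 + 9*v^4 - 7*v^3 - 4*v^2 + 5*v + 7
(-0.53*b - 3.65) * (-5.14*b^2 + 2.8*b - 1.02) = 2.7242*b^3 + 17.277*b^2 - 9.6794*b + 3.723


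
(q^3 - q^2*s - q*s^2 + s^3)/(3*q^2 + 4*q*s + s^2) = (q^2 - 2*q*s + s^2)/(3*q + s)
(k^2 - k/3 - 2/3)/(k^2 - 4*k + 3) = (k + 2/3)/(k - 3)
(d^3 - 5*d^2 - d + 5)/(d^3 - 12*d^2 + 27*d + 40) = (d - 1)/(d - 8)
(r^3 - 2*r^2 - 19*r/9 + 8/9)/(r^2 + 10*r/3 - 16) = (3*r^2 + 2*r - 1)/(3*(r + 6))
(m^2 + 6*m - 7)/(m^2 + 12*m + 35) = (m - 1)/(m + 5)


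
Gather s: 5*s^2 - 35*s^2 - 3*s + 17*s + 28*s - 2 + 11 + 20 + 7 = -30*s^2 + 42*s + 36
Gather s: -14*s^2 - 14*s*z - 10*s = -14*s^2 + s*(-14*z - 10)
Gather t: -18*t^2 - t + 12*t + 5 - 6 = -18*t^2 + 11*t - 1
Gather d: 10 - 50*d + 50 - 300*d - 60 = -350*d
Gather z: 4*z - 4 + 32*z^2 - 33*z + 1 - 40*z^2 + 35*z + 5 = -8*z^2 + 6*z + 2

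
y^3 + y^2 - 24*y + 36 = (y - 3)*(y - 2)*(y + 6)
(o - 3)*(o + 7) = o^2 + 4*o - 21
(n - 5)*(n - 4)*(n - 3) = n^3 - 12*n^2 + 47*n - 60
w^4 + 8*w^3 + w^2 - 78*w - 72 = (w - 3)*(w + 1)*(w + 4)*(w + 6)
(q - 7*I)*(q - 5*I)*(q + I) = q^3 - 11*I*q^2 - 23*q - 35*I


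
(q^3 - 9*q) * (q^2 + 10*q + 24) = q^5 + 10*q^4 + 15*q^3 - 90*q^2 - 216*q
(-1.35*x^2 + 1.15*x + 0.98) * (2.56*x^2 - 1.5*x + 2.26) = -3.456*x^4 + 4.969*x^3 - 2.2672*x^2 + 1.129*x + 2.2148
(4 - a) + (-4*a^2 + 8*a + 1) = -4*a^2 + 7*a + 5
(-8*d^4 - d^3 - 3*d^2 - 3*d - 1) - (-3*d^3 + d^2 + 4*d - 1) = -8*d^4 + 2*d^3 - 4*d^2 - 7*d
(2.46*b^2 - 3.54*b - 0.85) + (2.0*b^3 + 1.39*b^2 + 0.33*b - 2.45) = 2.0*b^3 + 3.85*b^2 - 3.21*b - 3.3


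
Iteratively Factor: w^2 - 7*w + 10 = (w - 2)*(w - 5)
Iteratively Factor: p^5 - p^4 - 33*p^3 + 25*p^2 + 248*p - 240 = (p + 4)*(p^4 - 5*p^3 - 13*p^2 + 77*p - 60) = (p - 3)*(p + 4)*(p^3 - 2*p^2 - 19*p + 20) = (p - 5)*(p - 3)*(p + 4)*(p^2 + 3*p - 4) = (p - 5)*(p - 3)*(p - 1)*(p + 4)*(p + 4)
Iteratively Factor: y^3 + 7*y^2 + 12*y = (y + 3)*(y^2 + 4*y) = (y + 3)*(y + 4)*(y)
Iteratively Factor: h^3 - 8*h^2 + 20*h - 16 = (h - 2)*(h^2 - 6*h + 8) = (h - 2)^2*(h - 4)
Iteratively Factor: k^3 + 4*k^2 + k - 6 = (k + 2)*(k^2 + 2*k - 3) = (k - 1)*(k + 2)*(k + 3)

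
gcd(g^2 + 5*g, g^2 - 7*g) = g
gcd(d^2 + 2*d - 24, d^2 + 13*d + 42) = d + 6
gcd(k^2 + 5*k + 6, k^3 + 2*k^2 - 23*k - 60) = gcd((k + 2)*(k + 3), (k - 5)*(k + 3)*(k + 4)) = k + 3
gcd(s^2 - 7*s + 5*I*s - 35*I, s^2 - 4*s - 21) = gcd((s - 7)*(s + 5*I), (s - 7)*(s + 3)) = s - 7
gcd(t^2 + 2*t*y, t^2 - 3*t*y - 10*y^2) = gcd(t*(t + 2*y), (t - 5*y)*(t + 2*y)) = t + 2*y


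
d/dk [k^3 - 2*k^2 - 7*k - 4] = 3*k^2 - 4*k - 7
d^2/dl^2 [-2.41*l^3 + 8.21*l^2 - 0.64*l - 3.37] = 16.42 - 14.46*l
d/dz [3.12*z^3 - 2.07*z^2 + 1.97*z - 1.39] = 9.36*z^2 - 4.14*z + 1.97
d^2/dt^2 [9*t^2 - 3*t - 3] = 18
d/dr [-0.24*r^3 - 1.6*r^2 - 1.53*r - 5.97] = -0.72*r^2 - 3.2*r - 1.53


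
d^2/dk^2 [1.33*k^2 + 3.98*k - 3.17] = 2.66000000000000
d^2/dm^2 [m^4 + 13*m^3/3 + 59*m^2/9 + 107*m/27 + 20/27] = 12*m^2 + 26*m + 118/9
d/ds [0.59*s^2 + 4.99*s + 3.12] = 1.18*s + 4.99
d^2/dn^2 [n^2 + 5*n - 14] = 2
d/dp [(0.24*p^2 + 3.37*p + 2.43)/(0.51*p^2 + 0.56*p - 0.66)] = (-1.5843*p^2 - 2.7954*p - 3.585)/(0.2601*p^4 + 0.5712*p^3 - 0.3596*p^2 - 0.7392*p + 0.4356)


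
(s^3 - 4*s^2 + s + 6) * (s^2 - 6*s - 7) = s^5 - 10*s^4 + 18*s^3 + 28*s^2 - 43*s - 42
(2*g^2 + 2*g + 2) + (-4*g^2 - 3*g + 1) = -2*g^2 - g + 3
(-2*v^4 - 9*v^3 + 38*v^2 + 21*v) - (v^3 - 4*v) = -2*v^4 - 10*v^3 + 38*v^2 + 25*v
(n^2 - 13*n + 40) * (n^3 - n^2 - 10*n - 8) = n^5 - 14*n^4 + 43*n^3 + 82*n^2 - 296*n - 320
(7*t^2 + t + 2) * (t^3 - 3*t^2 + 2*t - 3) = 7*t^5 - 20*t^4 + 13*t^3 - 25*t^2 + t - 6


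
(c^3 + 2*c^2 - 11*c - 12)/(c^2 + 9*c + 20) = (c^2 - 2*c - 3)/(c + 5)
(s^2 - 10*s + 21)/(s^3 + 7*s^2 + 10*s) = (s^2 - 10*s + 21)/(s*(s^2 + 7*s + 10))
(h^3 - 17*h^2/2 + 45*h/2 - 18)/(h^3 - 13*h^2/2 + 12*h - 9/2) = (2*h^2 - 11*h + 12)/(2*h^2 - 7*h + 3)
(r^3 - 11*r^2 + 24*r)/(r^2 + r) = (r^2 - 11*r + 24)/(r + 1)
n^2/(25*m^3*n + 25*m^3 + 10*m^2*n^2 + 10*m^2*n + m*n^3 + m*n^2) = n^2/(m*(25*m^2*n + 25*m^2 + 10*m*n^2 + 10*m*n + n^3 + n^2))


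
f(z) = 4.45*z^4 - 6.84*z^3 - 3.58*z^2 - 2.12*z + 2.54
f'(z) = 17.8*z^3 - 20.52*z^2 - 7.16*z - 2.12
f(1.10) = -6.71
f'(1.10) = -11.13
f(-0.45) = 3.57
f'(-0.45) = -4.68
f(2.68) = 69.04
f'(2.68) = 173.94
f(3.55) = 350.65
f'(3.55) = 510.21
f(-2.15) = 153.61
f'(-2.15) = -258.48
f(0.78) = -2.89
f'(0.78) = -11.74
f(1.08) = -6.49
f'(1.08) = -11.36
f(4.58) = 1218.64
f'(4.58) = 1244.73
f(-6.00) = 7131.02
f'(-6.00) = -4542.68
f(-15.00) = 247595.09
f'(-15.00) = -64586.72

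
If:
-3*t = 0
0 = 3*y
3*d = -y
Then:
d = 0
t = 0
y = 0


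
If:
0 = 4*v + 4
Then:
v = -1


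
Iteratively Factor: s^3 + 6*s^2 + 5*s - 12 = (s + 4)*(s^2 + 2*s - 3) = (s + 3)*(s + 4)*(s - 1)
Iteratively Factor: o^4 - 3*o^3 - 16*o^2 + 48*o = (o - 3)*(o^3 - 16*o) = (o - 3)*(o + 4)*(o^2 - 4*o) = o*(o - 3)*(o + 4)*(o - 4)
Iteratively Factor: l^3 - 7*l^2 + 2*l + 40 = (l + 2)*(l^2 - 9*l + 20) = (l - 5)*(l + 2)*(l - 4)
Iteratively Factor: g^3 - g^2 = (g)*(g^2 - g) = g^2*(g - 1)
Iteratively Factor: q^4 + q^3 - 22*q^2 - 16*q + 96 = (q + 3)*(q^3 - 2*q^2 - 16*q + 32) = (q - 2)*(q + 3)*(q^2 - 16) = (q - 4)*(q - 2)*(q + 3)*(q + 4)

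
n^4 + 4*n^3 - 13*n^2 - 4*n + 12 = (n - 2)*(n - 1)*(n + 1)*(n + 6)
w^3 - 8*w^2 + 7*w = w*(w - 7)*(w - 1)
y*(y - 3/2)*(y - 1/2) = y^3 - 2*y^2 + 3*y/4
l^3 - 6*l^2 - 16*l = l*(l - 8)*(l + 2)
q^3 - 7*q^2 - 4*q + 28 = (q - 7)*(q - 2)*(q + 2)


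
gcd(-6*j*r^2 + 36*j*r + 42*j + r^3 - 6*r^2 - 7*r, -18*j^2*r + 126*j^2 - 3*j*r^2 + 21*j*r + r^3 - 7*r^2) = -6*j*r + 42*j + r^2 - 7*r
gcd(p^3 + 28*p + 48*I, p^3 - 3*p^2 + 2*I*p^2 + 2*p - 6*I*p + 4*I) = p + 2*I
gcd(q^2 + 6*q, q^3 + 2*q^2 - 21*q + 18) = q + 6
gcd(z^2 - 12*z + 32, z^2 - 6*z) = 1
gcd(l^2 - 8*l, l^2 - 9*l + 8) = l - 8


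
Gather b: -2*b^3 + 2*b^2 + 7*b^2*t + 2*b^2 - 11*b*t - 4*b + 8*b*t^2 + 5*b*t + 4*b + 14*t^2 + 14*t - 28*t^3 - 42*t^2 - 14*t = -2*b^3 + b^2*(7*t + 4) + b*(8*t^2 - 6*t) - 28*t^3 - 28*t^2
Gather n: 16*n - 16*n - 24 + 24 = 0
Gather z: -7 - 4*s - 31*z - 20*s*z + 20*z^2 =-4*s + 20*z^2 + z*(-20*s - 31) - 7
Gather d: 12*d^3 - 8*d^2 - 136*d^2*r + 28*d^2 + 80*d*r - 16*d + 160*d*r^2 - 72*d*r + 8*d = 12*d^3 + d^2*(20 - 136*r) + d*(160*r^2 + 8*r - 8)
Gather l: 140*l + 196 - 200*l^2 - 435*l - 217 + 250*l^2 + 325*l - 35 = 50*l^2 + 30*l - 56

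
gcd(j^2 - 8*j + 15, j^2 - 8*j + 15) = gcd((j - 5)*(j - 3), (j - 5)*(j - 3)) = j^2 - 8*j + 15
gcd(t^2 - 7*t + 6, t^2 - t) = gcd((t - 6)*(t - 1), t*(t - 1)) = t - 1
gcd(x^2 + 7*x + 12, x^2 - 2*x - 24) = x + 4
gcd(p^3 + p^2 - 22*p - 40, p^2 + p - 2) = p + 2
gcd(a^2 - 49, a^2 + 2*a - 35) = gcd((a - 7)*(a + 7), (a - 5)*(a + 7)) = a + 7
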